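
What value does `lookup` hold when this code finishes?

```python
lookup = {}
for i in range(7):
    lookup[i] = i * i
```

Let's trace through this code step by step.

Initialize: lookup = {}
Entering loop: for i in range(7):

After execution: lookup = {0: 0, 1: 1, 2: 4, 3: 9, 4: 16, 5: 25, 6: 36}
{0: 0, 1: 1, 2: 4, 3: 9, 4: 16, 5: 25, 6: 36}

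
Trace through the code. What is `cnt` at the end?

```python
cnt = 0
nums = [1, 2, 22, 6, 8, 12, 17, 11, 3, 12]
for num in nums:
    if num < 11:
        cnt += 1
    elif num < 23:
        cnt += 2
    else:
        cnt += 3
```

Let's trace through this code step by step.

Initialize: cnt = 0
Initialize: nums = [1, 2, 22, 6, 8, 12, 17, 11, 3, 12]
Entering loop: for num in nums:

After execution: cnt = 15
15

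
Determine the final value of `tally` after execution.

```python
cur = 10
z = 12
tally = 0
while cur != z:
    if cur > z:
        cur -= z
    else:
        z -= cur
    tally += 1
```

Let's trace through this code step by step.

Initialize: cur = 10
Initialize: z = 12
Initialize: tally = 0
Entering loop: while cur != z:

After execution: tally = 5
5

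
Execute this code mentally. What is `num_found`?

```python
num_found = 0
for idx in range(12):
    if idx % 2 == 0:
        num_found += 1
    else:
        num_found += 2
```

Let's trace through this code step by step.

Initialize: num_found = 0
Entering loop: for idx in range(12):

After execution: num_found = 18
18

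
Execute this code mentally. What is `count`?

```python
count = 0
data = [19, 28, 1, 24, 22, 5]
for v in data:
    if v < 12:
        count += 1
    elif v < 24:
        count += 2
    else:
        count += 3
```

Let's trace through this code step by step.

Initialize: count = 0
Initialize: data = [19, 28, 1, 24, 22, 5]
Entering loop: for v in data:

After execution: count = 12
12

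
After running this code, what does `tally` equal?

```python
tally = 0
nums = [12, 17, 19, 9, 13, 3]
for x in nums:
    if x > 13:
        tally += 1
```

Let's trace through this code step by step.

Initialize: tally = 0
Initialize: nums = [12, 17, 19, 9, 13, 3]
Entering loop: for x in nums:

After execution: tally = 2
2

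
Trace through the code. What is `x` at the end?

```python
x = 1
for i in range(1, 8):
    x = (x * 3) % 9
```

Let's trace through this code step by step.

Initialize: x = 1
Entering loop: for i in range(1, 8):

After execution: x = 0
0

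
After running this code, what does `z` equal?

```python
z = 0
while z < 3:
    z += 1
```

Let's trace through this code step by step.

Initialize: z = 0
Entering loop: while z < 3:

After execution: z = 3
3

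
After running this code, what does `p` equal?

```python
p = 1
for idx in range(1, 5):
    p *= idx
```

Let's trace through this code step by step.

Initialize: p = 1
Entering loop: for idx in range(1, 5):

After execution: p = 24
24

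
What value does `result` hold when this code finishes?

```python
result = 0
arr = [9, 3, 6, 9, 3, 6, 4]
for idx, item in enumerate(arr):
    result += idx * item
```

Let's trace through this code step by step.

Initialize: result = 0
Initialize: arr = [9, 3, 6, 9, 3, 6, 4]
Entering loop: for idx, item in enumerate(arr):

After execution: result = 108
108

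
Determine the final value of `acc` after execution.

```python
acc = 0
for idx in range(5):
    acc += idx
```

Let's trace through this code step by step.

Initialize: acc = 0
Entering loop: for idx in range(5):

After execution: acc = 10
10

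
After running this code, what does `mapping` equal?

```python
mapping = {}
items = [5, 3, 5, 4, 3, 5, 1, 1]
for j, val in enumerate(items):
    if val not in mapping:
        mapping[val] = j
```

Let's trace through this code step by step.

Initialize: mapping = {}
Initialize: items = [5, 3, 5, 4, 3, 5, 1, 1]
Entering loop: for j, val in enumerate(items):

After execution: mapping = {5: 0, 3: 1, 4: 3, 1: 6}
{5: 0, 3: 1, 4: 3, 1: 6}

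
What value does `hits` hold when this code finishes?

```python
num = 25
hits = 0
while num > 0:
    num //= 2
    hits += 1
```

Let's trace through this code step by step.

Initialize: num = 25
Initialize: hits = 0
Entering loop: while num > 0:

After execution: hits = 5
5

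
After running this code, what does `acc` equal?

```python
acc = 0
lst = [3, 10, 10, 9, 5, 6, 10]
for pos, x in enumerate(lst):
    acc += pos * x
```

Let's trace through this code step by step.

Initialize: acc = 0
Initialize: lst = [3, 10, 10, 9, 5, 6, 10]
Entering loop: for pos, x in enumerate(lst):

After execution: acc = 167
167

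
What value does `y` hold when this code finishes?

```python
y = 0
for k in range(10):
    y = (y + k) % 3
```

Let's trace through this code step by step.

Initialize: y = 0
Entering loop: for k in range(10):

After execution: y = 0
0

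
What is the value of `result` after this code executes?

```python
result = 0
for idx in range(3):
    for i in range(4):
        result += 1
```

Let's trace through this code step by step.

Initialize: result = 0
Entering loop: for idx in range(3):

After execution: result = 12
12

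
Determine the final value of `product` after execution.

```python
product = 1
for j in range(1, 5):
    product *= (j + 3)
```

Let's trace through this code step by step.

Initialize: product = 1
Entering loop: for j in range(1, 5):

After execution: product = 840
840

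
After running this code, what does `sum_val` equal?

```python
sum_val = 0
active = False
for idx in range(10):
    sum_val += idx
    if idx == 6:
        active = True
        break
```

Let's trace through this code step by step.

Initialize: sum_val = 0
Initialize: active = False
Entering loop: for idx in range(10):

After execution: sum_val = 21
21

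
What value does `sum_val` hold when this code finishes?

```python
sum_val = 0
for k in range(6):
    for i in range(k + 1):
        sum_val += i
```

Let's trace through this code step by step.

Initialize: sum_val = 0
Entering loop: for k in range(6):

After execution: sum_val = 35
35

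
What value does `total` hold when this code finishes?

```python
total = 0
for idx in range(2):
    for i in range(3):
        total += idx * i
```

Let's trace through this code step by step.

Initialize: total = 0
Entering loop: for idx in range(2):

After execution: total = 3
3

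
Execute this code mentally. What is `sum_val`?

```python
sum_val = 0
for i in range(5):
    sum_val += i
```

Let's trace through this code step by step.

Initialize: sum_val = 0
Entering loop: for i in range(5):

After execution: sum_val = 10
10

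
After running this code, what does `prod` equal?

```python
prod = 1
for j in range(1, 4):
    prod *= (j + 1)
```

Let's trace through this code step by step.

Initialize: prod = 1
Entering loop: for j in range(1, 4):

After execution: prod = 24
24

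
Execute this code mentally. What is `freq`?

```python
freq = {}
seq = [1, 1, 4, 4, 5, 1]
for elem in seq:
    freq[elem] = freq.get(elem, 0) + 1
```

Let's trace through this code step by step.

Initialize: freq = {}
Initialize: seq = [1, 1, 4, 4, 5, 1]
Entering loop: for elem in seq:

After execution: freq = {1: 3, 4: 2, 5: 1}
{1: 3, 4: 2, 5: 1}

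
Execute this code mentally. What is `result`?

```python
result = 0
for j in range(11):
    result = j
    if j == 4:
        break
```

Let's trace through this code step by step.

Initialize: result = 0
Entering loop: for j in range(11):

After execution: result = 4
4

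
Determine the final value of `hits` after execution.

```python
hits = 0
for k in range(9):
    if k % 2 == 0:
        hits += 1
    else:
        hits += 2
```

Let's trace through this code step by step.

Initialize: hits = 0
Entering loop: for k in range(9):

After execution: hits = 13
13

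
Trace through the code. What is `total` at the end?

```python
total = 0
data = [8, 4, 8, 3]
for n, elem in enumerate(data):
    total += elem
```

Let's trace through this code step by step.

Initialize: total = 0
Initialize: data = [8, 4, 8, 3]
Entering loop: for n, elem in enumerate(data):

After execution: total = 23
23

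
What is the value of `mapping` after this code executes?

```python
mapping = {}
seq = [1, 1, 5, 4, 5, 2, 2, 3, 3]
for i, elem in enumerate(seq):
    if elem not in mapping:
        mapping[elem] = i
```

Let's trace through this code step by step.

Initialize: mapping = {}
Initialize: seq = [1, 1, 5, 4, 5, 2, 2, 3, 3]
Entering loop: for i, elem in enumerate(seq):

After execution: mapping = {1: 0, 5: 2, 4: 3, 2: 5, 3: 7}
{1: 0, 5: 2, 4: 3, 2: 5, 3: 7}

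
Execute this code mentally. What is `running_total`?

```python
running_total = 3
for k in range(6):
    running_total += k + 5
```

Let's trace through this code step by step.

Initialize: running_total = 3
Entering loop: for k in range(6):

After execution: running_total = 48
48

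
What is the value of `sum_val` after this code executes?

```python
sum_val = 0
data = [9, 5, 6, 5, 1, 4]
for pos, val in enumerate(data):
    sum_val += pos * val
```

Let's trace through this code step by step.

Initialize: sum_val = 0
Initialize: data = [9, 5, 6, 5, 1, 4]
Entering loop: for pos, val in enumerate(data):

After execution: sum_val = 56
56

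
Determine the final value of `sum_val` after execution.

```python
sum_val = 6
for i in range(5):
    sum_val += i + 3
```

Let's trace through this code step by step.

Initialize: sum_val = 6
Entering loop: for i in range(5):

After execution: sum_val = 31
31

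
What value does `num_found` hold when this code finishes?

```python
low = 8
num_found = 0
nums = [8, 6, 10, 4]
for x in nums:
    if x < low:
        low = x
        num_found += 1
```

Let's trace through this code step by step.

Initialize: low = 8
Initialize: num_found = 0
Initialize: nums = [8, 6, 10, 4]
Entering loop: for x in nums:

After execution: num_found = 2
2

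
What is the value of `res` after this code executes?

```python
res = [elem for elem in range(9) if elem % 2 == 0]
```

Let's trace through this code step by step.

Initialize: res = [elem for elem in range(9) if elem % 2 == 0]

After execution: res = [0, 2, 4, 6, 8]
[0, 2, 4, 6, 8]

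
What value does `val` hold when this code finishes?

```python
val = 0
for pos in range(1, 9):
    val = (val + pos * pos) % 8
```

Let's trace through this code step by step.

Initialize: val = 0
Entering loop: for pos in range(1, 9):

After execution: val = 4
4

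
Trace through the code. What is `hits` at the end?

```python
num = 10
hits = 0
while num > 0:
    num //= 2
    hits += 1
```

Let's trace through this code step by step.

Initialize: num = 10
Initialize: hits = 0
Entering loop: while num > 0:

After execution: hits = 4
4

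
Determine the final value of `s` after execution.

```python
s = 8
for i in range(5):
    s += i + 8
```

Let's trace through this code step by step.

Initialize: s = 8
Entering loop: for i in range(5):

After execution: s = 58
58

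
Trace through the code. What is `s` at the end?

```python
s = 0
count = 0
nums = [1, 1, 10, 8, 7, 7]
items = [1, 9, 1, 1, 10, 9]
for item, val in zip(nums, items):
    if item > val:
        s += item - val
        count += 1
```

Let's trace through this code step by step.

Initialize: s = 0
Initialize: count = 0
Initialize: nums = [1, 1, 10, 8, 7, 7]
Initialize: items = [1, 9, 1, 1, 10, 9]
Entering loop: for item, val in zip(nums, items):

After execution: s = 16
16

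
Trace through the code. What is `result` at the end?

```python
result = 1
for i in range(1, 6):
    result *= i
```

Let's trace through this code step by step.

Initialize: result = 1
Entering loop: for i in range(1, 6):

After execution: result = 120
120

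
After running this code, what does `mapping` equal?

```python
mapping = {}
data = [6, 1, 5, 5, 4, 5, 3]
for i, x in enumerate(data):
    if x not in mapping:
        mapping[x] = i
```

Let's trace through this code step by step.

Initialize: mapping = {}
Initialize: data = [6, 1, 5, 5, 4, 5, 3]
Entering loop: for i, x in enumerate(data):

After execution: mapping = {6: 0, 1: 1, 5: 2, 4: 4, 3: 6}
{6: 0, 1: 1, 5: 2, 4: 4, 3: 6}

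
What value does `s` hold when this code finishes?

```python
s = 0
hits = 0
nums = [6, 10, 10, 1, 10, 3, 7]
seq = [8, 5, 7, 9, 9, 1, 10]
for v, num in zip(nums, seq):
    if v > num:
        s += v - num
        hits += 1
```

Let's trace through this code step by step.

Initialize: s = 0
Initialize: hits = 0
Initialize: nums = [6, 10, 10, 1, 10, 3, 7]
Initialize: seq = [8, 5, 7, 9, 9, 1, 10]
Entering loop: for v, num in zip(nums, seq):

After execution: s = 11
11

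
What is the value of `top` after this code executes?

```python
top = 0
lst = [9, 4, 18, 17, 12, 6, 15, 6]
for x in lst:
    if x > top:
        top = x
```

Let's trace through this code step by step.

Initialize: top = 0
Initialize: lst = [9, 4, 18, 17, 12, 6, 15, 6]
Entering loop: for x in lst:

After execution: top = 18
18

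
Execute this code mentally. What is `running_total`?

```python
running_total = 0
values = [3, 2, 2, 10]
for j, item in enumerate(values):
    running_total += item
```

Let's trace through this code step by step.

Initialize: running_total = 0
Initialize: values = [3, 2, 2, 10]
Entering loop: for j, item in enumerate(values):

After execution: running_total = 17
17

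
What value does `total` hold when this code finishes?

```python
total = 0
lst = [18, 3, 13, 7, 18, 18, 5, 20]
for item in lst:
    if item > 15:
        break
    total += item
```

Let's trace through this code step by step.

Initialize: total = 0
Initialize: lst = [18, 3, 13, 7, 18, 18, 5, 20]
Entering loop: for item in lst:

After execution: total = 0
0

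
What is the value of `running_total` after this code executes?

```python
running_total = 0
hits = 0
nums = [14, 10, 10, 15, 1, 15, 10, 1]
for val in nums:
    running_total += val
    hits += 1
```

Let's trace through this code step by step.

Initialize: running_total = 0
Initialize: hits = 0
Initialize: nums = [14, 10, 10, 15, 1, 15, 10, 1]
Entering loop: for val in nums:

After execution: running_total = 76
76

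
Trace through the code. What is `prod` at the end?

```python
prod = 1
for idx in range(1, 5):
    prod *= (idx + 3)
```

Let's trace through this code step by step.

Initialize: prod = 1
Entering loop: for idx in range(1, 5):

After execution: prod = 840
840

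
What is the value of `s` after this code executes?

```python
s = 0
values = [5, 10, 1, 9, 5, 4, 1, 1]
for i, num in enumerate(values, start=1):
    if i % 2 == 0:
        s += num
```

Let's trace through this code step by step.

Initialize: s = 0
Initialize: values = [5, 10, 1, 9, 5, 4, 1, 1]
Entering loop: for i, num in enumerate(values, start=1):

After execution: s = 24
24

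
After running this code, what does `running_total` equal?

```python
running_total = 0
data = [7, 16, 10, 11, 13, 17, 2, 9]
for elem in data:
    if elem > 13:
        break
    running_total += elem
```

Let's trace through this code step by step.

Initialize: running_total = 0
Initialize: data = [7, 16, 10, 11, 13, 17, 2, 9]
Entering loop: for elem in data:

After execution: running_total = 7
7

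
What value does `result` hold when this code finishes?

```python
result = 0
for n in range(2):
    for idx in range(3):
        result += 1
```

Let's trace through this code step by step.

Initialize: result = 0
Entering loop: for n in range(2):

After execution: result = 6
6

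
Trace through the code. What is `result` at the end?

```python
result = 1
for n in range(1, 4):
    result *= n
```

Let's trace through this code step by step.

Initialize: result = 1
Entering loop: for n in range(1, 4):

After execution: result = 6
6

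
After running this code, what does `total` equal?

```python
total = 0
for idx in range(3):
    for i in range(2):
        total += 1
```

Let's trace through this code step by step.

Initialize: total = 0
Entering loop: for idx in range(3):

After execution: total = 6
6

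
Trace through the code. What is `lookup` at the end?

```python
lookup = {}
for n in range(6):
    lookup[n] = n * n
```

Let's trace through this code step by step.

Initialize: lookup = {}
Entering loop: for n in range(6):

After execution: lookup = {0: 0, 1: 1, 2: 4, 3: 9, 4: 16, 5: 25}
{0: 0, 1: 1, 2: 4, 3: 9, 4: 16, 5: 25}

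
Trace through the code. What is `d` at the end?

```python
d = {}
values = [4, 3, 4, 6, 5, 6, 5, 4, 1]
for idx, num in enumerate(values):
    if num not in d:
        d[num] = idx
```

Let's trace through this code step by step.

Initialize: d = {}
Initialize: values = [4, 3, 4, 6, 5, 6, 5, 4, 1]
Entering loop: for idx, num in enumerate(values):

After execution: d = {4: 0, 3: 1, 6: 3, 5: 4, 1: 8}
{4: 0, 3: 1, 6: 3, 5: 4, 1: 8}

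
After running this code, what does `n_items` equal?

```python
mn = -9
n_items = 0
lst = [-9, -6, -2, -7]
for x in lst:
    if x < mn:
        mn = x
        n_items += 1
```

Let's trace through this code step by step.

Initialize: mn = -9
Initialize: n_items = 0
Initialize: lst = [-9, -6, -2, -7]
Entering loop: for x in lst:

After execution: n_items = 0
0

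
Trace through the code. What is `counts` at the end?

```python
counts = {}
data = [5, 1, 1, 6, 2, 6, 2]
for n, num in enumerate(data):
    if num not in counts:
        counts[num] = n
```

Let's trace through this code step by step.

Initialize: counts = {}
Initialize: data = [5, 1, 1, 6, 2, 6, 2]
Entering loop: for n, num in enumerate(data):

After execution: counts = {5: 0, 1: 1, 6: 3, 2: 4}
{5: 0, 1: 1, 6: 3, 2: 4}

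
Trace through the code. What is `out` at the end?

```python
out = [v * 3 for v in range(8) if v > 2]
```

Let's trace through this code step by step.

Initialize: out = [v * 3 for v in range(8) if v > 2]

After execution: out = [9, 12, 15, 18, 21]
[9, 12, 15, 18, 21]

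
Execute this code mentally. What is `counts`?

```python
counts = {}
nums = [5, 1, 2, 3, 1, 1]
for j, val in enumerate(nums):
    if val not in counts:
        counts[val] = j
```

Let's trace through this code step by step.

Initialize: counts = {}
Initialize: nums = [5, 1, 2, 3, 1, 1]
Entering loop: for j, val in enumerate(nums):

After execution: counts = {5: 0, 1: 1, 2: 2, 3: 3}
{5: 0, 1: 1, 2: 2, 3: 3}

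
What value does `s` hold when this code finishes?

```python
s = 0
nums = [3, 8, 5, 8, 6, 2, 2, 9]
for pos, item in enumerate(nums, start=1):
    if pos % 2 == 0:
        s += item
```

Let's trace through this code step by step.

Initialize: s = 0
Initialize: nums = [3, 8, 5, 8, 6, 2, 2, 9]
Entering loop: for pos, item in enumerate(nums, start=1):

After execution: s = 27
27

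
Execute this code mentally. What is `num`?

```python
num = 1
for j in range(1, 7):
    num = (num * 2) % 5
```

Let's trace through this code step by step.

Initialize: num = 1
Entering loop: for j in range(1, 7):

After execution: num = 4
4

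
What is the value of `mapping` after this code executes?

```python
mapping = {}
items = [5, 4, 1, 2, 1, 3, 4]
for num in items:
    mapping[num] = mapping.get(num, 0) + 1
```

Let's trace through this code step by step.

Initialize: mapping = {}
Initialize: items = [5, 4, 1, 2, 1, 3, 4]
Entering loop: for num in items:

After execution: mapping = {5: 1, 4: 2, 1: 2, 2: 1, 3: 1}
{5: 1, 4: 2, 1: 2, 2: 1, 3: 1}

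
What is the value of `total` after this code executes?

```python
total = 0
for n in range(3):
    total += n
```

Let's trace through this code step by step.

Initialize: total = 0
Entering loop: for n in range(3):

After execution: total = 3
3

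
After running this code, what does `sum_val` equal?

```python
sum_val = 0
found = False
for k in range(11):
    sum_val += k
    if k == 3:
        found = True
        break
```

Let's trace through this code step by step.

Initialize: sum_val = 0
Initialize: found = False
Entering loop: for k in range(11):

After execution: sum_val = 6
6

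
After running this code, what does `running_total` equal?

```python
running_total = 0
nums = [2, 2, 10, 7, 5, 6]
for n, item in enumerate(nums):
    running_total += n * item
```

Let's trace through this code step by step.

Initialize: running_total = 0
Initialize: nums = [2, 2, 10, 7, 5, 6]
Entering loop: for n, item in enumerate(nums):

After execution: running_total = 93
93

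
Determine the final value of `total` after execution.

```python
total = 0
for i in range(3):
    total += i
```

Let's trace through this code step by step.

Initialize: total = 0
Entering loop: for i in range(3):

After execution: total = 3
3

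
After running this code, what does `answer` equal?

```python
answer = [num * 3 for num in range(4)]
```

Let's trace through this code step by step.

Initialize: answer = [num * 3 for num in range(4)]

After execution: answer = [0, 3, 6, 9]
[0, 3, 6, 9]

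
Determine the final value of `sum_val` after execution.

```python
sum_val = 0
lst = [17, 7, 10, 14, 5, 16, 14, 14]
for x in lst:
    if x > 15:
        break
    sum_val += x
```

Let's trace through this code step by step.

Initialize: sum_val = 0
Initialize: lst = [17, 7, 10, 14, 5, 16, 14, 14]
Entering loop: for x in lst:

After execution: sum_val = 0
0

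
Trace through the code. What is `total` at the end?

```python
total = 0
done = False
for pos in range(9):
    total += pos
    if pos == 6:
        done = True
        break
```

Let's trace through this code step by step.

Initialize: total = 0
Initialize: done = False
Entering loop: for pos in range(9):

After execution: total = 21
21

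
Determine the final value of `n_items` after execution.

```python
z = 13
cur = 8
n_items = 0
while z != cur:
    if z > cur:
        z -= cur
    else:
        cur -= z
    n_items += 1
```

Let's trace through this code step by step.

Initialize: z = 13
Initialize: cur = 8
Initialize: n_items = 0
Entering loop: while z != cur:

After execution: n_items = 5
5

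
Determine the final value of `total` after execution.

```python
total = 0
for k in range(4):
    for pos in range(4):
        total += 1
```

Let's trace through this code step by step.

Initialize: total = 0
Entering loop: for k in range(4):

After execution: total = 16
16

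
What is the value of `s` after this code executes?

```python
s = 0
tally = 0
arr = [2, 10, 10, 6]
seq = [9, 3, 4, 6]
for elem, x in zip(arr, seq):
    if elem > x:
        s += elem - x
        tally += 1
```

Let's trace through this code step by step.

Initialize: s = 0
Initialize: tally = 0
Initialize: arr = [2, 10, 10, 6]
Initialize: seq = [9, 3, 4, 6]
Entering loop: for elem, x in zip(arr, seq):

After execution: s = 13
13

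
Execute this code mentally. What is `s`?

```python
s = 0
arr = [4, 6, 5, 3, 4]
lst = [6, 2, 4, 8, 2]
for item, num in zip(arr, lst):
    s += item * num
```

Let's trace through this code step by step.

Initialize: s = 0
Initialize: arr = [4, 6, 5, 3, 4]
Initialize: lst = [6, 2, 4, 8, 2]
Entering loop: for item, num in zip(arr, lst):

After execution: s = 88
88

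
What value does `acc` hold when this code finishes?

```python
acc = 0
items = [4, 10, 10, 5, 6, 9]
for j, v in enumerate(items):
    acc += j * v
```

Let's trace through this code step by step.

Initialize: acc = 0
Initialize: items = [4, 10, 10, 5, 6, 9]
Entering loop: for j, v in enumerate(items):

After execution: acc = 114
114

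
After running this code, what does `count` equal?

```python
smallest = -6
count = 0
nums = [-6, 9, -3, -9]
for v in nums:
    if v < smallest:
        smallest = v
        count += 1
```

Let's trace through this code step by step.

Initialize: smallest = -6
Initialize: count = 0
Initialize: nums = [-6, 9, -3, -9]
Entering loop: for v in nums:

After execution: count = 1
1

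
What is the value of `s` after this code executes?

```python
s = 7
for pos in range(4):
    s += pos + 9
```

Let's trace through this code step by step.

Initialize: s = 7
Entering loop: for pos in range(4):

After execution: s = 49
49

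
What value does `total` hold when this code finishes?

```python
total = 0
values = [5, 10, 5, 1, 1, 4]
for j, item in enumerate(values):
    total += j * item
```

Let's trace through this code step by step.

Initialize: total = 0
Initialize: values = [5, 10, 5, 1, 1, 4]
Entering loop: for j, item in enumerate(values):

After execution: total = 47
47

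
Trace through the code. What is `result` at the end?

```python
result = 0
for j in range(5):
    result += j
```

Let's trace through this code step by step.

Initialize: result = 0
Entering loop: for j in range(5):

After execution: result = 10
10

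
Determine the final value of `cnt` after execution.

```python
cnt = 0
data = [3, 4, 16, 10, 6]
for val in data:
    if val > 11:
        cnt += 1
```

Let's trace through this code step by step.

Initialize: cnt = 0
Initialize: data = [3, 4, 16, 10, 6]
Entering loop: for val in data:

After execution: cnt = 1
1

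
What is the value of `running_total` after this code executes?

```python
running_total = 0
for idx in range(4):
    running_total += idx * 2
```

Let's trace through this code step by step.

Initialize: running_total = 0
Entering loop: for idx in range(4):

After execution: running_total = 12
12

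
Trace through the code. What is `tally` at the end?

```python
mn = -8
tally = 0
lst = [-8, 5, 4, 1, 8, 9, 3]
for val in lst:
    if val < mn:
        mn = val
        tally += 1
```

Let's trace through this code step by step.

Initialize: mn = -8
Initialize: tally = 0
Initialize: lst = [-8, 5, 4, 1, 8, 9, 3]
Entering loop: for val in lst:

After execution: tally = 0
0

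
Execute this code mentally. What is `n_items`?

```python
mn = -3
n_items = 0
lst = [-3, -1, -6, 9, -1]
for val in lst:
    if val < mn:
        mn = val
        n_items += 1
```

Let's trace through this code step by step.

Initialize: mn = -3
Initialize: n_items = 0
Initialize: lst = [-3, -1, -6, 9, -1]
Entering loop: for val in lst:

After execution: n_items = 1
1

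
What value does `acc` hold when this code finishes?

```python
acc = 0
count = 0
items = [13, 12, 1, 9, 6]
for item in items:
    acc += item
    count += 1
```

Let's trace through this code step by step.

Initialize: acc = 0
Initialize: count = 0
Initialize: items = [13, 12, 1, 9, 6]
Entering loop: for item in items:

After execution: acc = 41
41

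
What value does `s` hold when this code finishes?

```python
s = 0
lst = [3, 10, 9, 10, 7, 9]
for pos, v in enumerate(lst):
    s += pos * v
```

Let's trace through this code step by step.

Initialize: s = 0
Initialize: lst = [3, 10, 9, 10, 7, 9]
Entering loop: for pos, v in enumerate(lst):

After execution: s = 131
131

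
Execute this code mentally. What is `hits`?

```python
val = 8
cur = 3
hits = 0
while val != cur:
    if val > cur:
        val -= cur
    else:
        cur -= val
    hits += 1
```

Let's trace through this code step by step.

Initialize: val = 8
Initialize: cur = 3
Initialize: hits = 0
Entering loop: while val != cur:

After execution: hits = 4
4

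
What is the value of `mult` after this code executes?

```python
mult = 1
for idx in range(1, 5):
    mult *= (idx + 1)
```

Let's trace through this code step by step.

Initialize: mult = 1
Entering loop: for idx in range(1, 5):

After execution: mult = 120
120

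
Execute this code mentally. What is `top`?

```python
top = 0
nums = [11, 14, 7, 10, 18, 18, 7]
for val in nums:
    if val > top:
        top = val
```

Let's trace through this code step by step.

Initialize: top = 0
Initialize: nums = [11, 14, 7, 10, 18, 18, 7]
Entering loop: for val in nums:

After execution: top = 18
18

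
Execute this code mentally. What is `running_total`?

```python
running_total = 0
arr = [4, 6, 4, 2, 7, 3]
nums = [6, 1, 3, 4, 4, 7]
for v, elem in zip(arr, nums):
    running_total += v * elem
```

Let's trace through this code step by step.

Initialize: running_total = 0
Initialize: arr = [4, 6, 4, 2, 7, 3]
Initialize: nums = [6, 1, 3, 4, 4, 7]
Entering loop: for v, elem in zip(arr, nums):

After execution: running_total = 99
99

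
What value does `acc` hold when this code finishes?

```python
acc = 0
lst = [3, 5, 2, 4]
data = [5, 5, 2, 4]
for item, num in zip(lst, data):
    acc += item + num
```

Let's trace through this code step by step.

Initialize: acc = 0
Initialize: lst = [3, 5, 2, 4]
Initialize: data = [5, 5, 2, 4]
Entering loop: for item, num in zip(lst, data):

After execution: acc = 30
30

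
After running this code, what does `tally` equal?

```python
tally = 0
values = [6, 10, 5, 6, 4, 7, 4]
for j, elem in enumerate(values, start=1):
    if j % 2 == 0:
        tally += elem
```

Let's trace through this code step by step.

Initialize: tally = 0
Initialize: values = [6, 10, 5, 6, 4, 7, 4]
Entering loop: for j, elem in enumerate(values, start=1):

After execution: tally = 23
23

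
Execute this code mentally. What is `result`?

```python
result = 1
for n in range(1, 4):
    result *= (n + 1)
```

Let's trace through this code step by step.

Initialize: result = 1
Entering loop: for n in range(1, 4):

After execution: result = 24
24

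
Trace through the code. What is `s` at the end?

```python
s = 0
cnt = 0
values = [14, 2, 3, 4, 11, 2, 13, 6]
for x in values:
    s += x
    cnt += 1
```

Let's trace through this code step by step.

Initialize: s = 0
Initialize: cnt = 0
Initialize: values = [14, 2, 3, 4, 11, 2, 13, 6]
Entering loop: for x in values:

After execution: s = 55
55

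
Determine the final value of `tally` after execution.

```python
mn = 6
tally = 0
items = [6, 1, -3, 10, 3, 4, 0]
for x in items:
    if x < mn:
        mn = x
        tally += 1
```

Let's trace through this code step by step.

Initialize: mn = 6
Initialize: tally = 0
Initialize: items = [6, 1, -3, 10, 3, 4, 0]
Entering loop: for x in items:

After execution: tally = 2
2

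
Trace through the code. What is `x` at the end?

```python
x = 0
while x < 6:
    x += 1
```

Let's trace through this code step by step.

Initialize: x = 0
Entering loop: while x < 6:

After execution: x = 6
6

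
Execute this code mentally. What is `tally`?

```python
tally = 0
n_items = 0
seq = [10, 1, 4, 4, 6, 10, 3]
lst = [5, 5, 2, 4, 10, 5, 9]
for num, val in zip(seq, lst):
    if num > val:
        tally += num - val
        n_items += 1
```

Let's trace through this code step by step.

Initialize: tally = 0
Initialize: n_items = 0
Initialize: seq = [10, 1, 4, 4, 6, 10, 3]
Initialize: lst = [5, 5, 2, 4, 10, 5, 9]
Entering loop: for num, val in zip(seq, lst):

After execution: tally = 12
12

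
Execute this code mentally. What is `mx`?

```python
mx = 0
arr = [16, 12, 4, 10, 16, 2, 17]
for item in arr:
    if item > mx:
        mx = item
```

Let's trace through this code step by step.

Initialize: mx = 0
Initialize: arr = [16, 12, 4, 10, 16, 2, 17]
Entering loop: for item in arr:

After execution: mx = 17
17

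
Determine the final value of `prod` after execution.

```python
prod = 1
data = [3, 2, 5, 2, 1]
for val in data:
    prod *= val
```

Let's trace through this code step by step.

Initialize: prod = 1
Initialize: data = [3, 2, 5, 2, 1]
Entering loop: for val in data:

After execution: prod = 60
60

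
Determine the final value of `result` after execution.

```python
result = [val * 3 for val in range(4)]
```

Let's trace through this code step by step.

Initialize: result = [val * 3 for val in range(4)]

After execution: result = [0, 3, 6, 9]
[0, 3, 6, 9]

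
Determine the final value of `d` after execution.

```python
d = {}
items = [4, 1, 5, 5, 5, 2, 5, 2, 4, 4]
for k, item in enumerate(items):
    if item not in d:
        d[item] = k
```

Let's trace through this code step by step.

Initialize: d = {}
Initialize: items = [4, 1, 5, 5, 5, 2, 5, 2, 4, 4]
Entering loop: for k, item in enumerate(items):

After execution: d = {4: 0, 1: 1, 5: 2, 2: 5}
{4: 0, 1: 1, 5: 2, 2: 5}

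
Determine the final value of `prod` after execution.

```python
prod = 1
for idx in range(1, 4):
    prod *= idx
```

Let's trace through this code step by step.

Initialize: prod = 1
Entering loop: for idx in range(1, 4):

After execution: prod = 6
6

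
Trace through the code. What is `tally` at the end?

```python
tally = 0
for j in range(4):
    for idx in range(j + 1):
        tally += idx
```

Let's trace through this code step by step.

Initialize: tally = 0
Entering loop: for j in range(4):

After execution: tally = 10
10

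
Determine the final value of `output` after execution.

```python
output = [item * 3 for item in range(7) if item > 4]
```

Let's trace through this code step by step.

Initialize: output = [item * 3 for item in range(7) if item > 4]

After execution: output = [15, 18]
[15, 18]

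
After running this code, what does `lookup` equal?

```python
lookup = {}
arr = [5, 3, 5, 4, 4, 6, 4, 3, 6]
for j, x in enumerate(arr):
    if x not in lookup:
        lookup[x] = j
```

Let's trace through this code step by step.

Initialize: lookup = {}
Initialize: arr = [5, 3, 5, 4, 4, 6, 4, 3, 6]
Entering loop: for j, x in enumerate(arr):

After execution: lookup = {5: 0, 3: 1, 4: 3, 6: 5}
{5: 0, 3: 1, 4: 3, 6: 5}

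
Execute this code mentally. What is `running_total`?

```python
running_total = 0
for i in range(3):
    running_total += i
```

Let's trace through this code step by step.

Initialize: running_total = 0
Entering loop: for i in range(3):

After execution: running_total = 3
3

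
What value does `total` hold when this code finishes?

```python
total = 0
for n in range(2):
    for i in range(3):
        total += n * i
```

Let's trace through this code step by step.

Initialize: total = 0
Entering loop: for n in range(2):

After execution: total = 3
3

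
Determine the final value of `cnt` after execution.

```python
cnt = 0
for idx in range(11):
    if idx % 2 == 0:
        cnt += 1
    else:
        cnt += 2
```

Let's trace through this code step by step.

Initialize: cnt = 0
Entering loop: for idx in range(11):

After execution: cnt = 16
16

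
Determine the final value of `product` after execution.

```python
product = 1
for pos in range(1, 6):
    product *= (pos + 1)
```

Let's trace through this code step by step.

Initialize: product = 1
Entering loop: for pos in range(1, 6):

After execution: product = 720
720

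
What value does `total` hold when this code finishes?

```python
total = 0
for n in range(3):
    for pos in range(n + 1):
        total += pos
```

Let's trace through this code step by step.

Initialize: total = 0
Entering loop: for n in range(3):

After execution: total = 4
4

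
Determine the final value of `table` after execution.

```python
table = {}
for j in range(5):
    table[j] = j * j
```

Let's trace through this code step by step.

Initialize: table = {}
Entering loop: for j in range(5):

After execution: table = {0: 0, 1: 1, 2: 4, 3: 9, 4: 16}
{0: 0, 1: 1, 2: 4, 3: 9, 4: 16}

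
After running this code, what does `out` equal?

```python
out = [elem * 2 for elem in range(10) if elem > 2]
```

Let's trace through this code step by step.

Initialize: out = [elem * 2 for elem in range(10) if elem > 2]

After execution: out = [6, 8, 10, 12, 14, 16, 18]
[6, 8, 10, 12, 14, 16, 18]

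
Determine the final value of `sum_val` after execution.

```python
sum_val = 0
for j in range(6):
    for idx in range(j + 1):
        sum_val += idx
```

Let's trace through this code step by step.

Initialize: sum_val = 0
Entering loop: for j in range(6):

After execution: sum_val = 35
35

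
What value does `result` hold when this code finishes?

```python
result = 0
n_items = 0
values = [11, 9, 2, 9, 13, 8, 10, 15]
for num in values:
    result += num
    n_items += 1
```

Let's trace through this code step by step.

Initialize: result = 0
Initialize: n_items = 0
Initialize: values = [11, 9, 2, 9, 13, 8, 10, 15]
Entering loop: for num in values:

After execution: result = 77
77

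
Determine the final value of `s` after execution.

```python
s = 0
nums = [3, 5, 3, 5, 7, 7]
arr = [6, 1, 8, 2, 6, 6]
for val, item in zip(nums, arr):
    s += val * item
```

Let's trace through this code step by step.

Initialize: s = 0
Initialize: nums = [3, 5, 3, 5, 7, 7]
Initialize: arr = [6, 1, 8, 2, 6, 6]
Entering loop: for val, item in zip(nums, arr):

After execution: s = 141
141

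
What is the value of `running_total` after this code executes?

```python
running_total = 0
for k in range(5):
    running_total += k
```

Let's trace through this code step by step.

Initialize: running_total = 0
Entering loop: for k in range(5):

After execution: running_total = 10
10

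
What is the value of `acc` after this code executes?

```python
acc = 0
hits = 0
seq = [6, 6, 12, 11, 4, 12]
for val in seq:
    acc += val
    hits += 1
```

Let's trace through this code step by step.

Initialize: acc = 0
Initialize: hits = 0
Initialize: seq = [6, 6, 12, 11, 4, 12]
Entering loop: for val in seq:

After execution: acc = 51
51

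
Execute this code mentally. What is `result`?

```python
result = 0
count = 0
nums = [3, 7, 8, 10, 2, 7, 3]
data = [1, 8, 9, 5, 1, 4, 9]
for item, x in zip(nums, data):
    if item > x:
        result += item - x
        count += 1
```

Let's trace through this code step by step.

Initialize: result = 0
Initialize: count = 0
Initialize: nums = [3, 7, 8, 10, 2, 7, 3]
Initialize: data = [1, 8, 9, 5, 1, 4, 9]
Entering loop: for item, x in zip(nums, data):

After execution: result = 11
11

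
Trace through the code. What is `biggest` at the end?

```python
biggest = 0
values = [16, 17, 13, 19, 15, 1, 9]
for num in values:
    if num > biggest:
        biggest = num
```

Let's trace through this code step by step.

Initialize: biggest = 0
Initialize: values = [16, 17, 13, 19, 15, 1, 9]
Entering loop: for num in values:

After execution: biggest = 19
19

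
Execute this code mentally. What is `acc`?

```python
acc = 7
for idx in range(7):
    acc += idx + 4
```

Let's trace through this code step by step.

Initialize: acc = 7
Entering loop: for idx in range(7):

After execution: acc = 56
56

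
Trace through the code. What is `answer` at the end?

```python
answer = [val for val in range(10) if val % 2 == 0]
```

Let's trace through this code step by step.

Initialize: answer = [val for val in range(10) if val % 2 == 0]

After execution: answer = [0, 2, 4, 6, 8]
[0, 2, 4, 6, 8]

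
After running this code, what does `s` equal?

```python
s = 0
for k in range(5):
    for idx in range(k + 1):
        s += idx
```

Let's trace through this code step by step.

Initialize: s = 0
Entering loop: for k in range(5):

After execution: s = 20
20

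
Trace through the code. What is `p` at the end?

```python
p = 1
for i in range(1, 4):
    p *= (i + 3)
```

Let's trace through this code step by step.

Initialize: p = 1
Entering loop: for i in range(1, 4):

After execution: p = 120
120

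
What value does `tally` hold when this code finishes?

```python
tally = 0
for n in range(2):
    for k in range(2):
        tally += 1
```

Let's trace through this code step by step.

Initialize: tally = 0
Entering loop: for n in range(2):

After execution: tally = 4
4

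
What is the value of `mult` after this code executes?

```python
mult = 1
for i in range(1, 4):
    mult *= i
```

Let's trace through this code step by step.

Initialize: mult = 1
Entering loop: for i in range(1, 4):

After execution: mult = 6
6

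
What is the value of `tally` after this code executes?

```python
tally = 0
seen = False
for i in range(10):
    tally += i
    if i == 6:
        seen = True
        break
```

Let's trace through this code step by step.

Initialize: tally = 0
Initialize: seen = False
Entering loop: for i in range(10):

After execution: tally = 21
21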